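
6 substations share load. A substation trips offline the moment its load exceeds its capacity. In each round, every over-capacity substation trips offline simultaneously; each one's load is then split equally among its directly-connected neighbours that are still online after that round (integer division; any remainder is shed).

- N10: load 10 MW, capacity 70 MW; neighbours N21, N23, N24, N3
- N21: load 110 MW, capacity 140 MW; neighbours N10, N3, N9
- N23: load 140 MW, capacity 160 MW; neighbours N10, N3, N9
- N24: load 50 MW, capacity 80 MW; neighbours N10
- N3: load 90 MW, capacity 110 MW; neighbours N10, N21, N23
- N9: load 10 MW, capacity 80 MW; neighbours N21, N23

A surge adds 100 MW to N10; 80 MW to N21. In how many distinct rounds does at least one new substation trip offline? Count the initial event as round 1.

Round 1 — N10 at 110 > 70; N21 at 190 > 140. N10, N21 trip offline.
  N10 sheds 110 MW to N23, N24, N3: 36 each (2 lost).
    N23: 140+36 = 176 > 160
    N24: 50+36 = 86 > 80
    N3: 90+36 = 126 > 110
  N21 sheds 190 MW to N3, N9: 95 each.
    N3: 126+95 = 221 > 110
    N9: 10+95 = 105 > 80
Round 2 — N23, N24, N3, N9 trip offline.
  N23 sheds 176 MW: no online neighbours, lost.
  N24 sheds 86 MW: no online neighbours, lost.
  N3 sheds 221 MW: no online neighbours, lost.
  N9 sheds 105 MW: no online neighbours, lost.
No further trips.

2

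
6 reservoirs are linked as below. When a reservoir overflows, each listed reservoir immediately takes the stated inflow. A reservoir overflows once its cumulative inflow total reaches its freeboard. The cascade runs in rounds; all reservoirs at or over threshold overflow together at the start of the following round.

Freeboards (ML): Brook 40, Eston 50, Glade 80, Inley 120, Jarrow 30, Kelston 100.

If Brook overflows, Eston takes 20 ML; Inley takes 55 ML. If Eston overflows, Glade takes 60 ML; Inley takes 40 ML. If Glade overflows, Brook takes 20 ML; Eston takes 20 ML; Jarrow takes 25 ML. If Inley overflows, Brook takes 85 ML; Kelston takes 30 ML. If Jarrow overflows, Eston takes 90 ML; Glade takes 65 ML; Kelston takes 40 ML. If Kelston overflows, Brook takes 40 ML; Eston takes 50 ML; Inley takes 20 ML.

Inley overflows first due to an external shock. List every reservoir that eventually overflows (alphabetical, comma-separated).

Round 1 — Inley overflows (initial).
  Brook: +85 → 85 ≥ 40
  Kelston: +30 → 30 < 100
Round 2 — Brook overflows.
  Eston: +20 → 20 < 50
No further overflows.

Brook, Inley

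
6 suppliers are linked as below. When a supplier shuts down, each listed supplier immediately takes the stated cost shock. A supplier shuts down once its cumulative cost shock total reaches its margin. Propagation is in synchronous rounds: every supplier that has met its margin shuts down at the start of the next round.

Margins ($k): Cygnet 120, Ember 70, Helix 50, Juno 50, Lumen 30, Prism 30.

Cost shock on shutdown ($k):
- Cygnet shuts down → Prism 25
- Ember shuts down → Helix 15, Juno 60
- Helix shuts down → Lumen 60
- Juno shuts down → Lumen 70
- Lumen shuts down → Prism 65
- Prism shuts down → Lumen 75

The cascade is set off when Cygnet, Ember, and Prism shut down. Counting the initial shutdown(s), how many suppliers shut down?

Round 1 — Cygnet, Ember, Prism shut down (initial).
  Helix: +15 → 15 < 50
  Juno: +60 → 60 ≥ 50
  Lumen: +75 → 75 ≥ 30
Round 2 — Juno, Lumen shut down.
No further shutdowns.

5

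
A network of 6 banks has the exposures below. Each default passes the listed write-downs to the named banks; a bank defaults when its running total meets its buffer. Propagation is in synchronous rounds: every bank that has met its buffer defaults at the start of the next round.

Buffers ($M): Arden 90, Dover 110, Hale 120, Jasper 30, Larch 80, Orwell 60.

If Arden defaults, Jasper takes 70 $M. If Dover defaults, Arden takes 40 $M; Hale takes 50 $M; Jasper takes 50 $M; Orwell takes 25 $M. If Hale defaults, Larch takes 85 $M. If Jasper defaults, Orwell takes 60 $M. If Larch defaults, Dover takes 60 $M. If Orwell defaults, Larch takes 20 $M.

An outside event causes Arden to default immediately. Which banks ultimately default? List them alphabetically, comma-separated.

Arden, Jasper, Orwell

Round 1 — Arden defaults (initial).
  Jasper: +70 → 70 ≥ 30
Round 2 — Jasper defaults.
  Orwell: +60 → 60 ≥ 60
Round 3 — Orwell defaults.
  Larch: +20 → 20 < 80
No further defaults.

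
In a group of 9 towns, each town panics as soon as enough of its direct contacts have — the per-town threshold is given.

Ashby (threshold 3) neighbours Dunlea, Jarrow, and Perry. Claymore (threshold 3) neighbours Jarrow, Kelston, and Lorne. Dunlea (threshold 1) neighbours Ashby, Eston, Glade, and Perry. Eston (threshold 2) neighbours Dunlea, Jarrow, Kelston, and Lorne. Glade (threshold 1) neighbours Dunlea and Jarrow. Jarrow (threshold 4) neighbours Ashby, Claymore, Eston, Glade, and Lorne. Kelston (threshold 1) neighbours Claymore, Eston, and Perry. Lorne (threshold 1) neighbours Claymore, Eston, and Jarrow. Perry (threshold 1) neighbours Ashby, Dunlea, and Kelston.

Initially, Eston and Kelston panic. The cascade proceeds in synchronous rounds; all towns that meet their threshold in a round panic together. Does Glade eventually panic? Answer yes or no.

Round 1 — Eston, Kelston panic (initial).
Round 2 — checking thresholds:
  Claymore: 1 of 3 neighbours < 3, holds.
  Dunlea: 1 of 4 neighbours ≥ 1, panics.
  Jarrow: 1 of 5 neighbours < 4, holds.
  Lorne: 1 of 3 neighbours ≥ 1, panics.
  Perry: 1 of 3 neighbours ≥ 1, panics.
Round 3 — checking thresholds:
  Ashby: 2 of 3 neighbours < 3, holds.
  Claymore: 2 of 3 neighbours < 3, holds.
  Glade: 1 of 2 neighbours ≥ 1, panics.
  Jarrow: 2 of 5 neighbours < 4, holds.
Round 4 — no new panics; cascade stops.

yes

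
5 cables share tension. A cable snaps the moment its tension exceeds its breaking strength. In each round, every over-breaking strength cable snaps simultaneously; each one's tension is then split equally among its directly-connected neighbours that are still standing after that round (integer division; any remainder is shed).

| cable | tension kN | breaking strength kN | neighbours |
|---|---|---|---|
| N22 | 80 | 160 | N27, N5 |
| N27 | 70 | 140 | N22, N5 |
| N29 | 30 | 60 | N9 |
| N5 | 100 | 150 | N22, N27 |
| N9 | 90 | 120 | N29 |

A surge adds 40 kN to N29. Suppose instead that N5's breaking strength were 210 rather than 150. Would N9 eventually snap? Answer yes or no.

With N5's breaking strength at 210:
Round 1 — N29 at 70 > 60. N29 snaps.
  N29 sheds 70 kN to N9: 70 each.
    N9: 90+70 = 160 > 120
Round 2 — N9 snaps.
  N9 sheds 160 kN: no online neighbours, lost.
No further breaks.

yes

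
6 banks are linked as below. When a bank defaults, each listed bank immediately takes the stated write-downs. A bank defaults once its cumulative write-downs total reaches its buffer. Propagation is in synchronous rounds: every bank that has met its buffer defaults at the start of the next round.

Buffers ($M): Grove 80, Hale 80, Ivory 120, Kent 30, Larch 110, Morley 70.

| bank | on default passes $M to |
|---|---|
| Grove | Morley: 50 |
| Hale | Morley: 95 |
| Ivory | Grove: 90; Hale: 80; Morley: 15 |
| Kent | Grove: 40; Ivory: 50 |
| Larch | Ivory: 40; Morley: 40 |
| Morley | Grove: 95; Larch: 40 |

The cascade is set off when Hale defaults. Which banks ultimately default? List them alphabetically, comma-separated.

Round 1 — Hale defaults (initial).
  Morley: +95 → 95 ≥ 70
Round 2 — Morley defaults.
  Grove: +95 → 95 ≥ 80
  Larch: +40 → 40 < 110
Round 3 — Grove defaults.
No further defaults.

Grove, Hale, Morley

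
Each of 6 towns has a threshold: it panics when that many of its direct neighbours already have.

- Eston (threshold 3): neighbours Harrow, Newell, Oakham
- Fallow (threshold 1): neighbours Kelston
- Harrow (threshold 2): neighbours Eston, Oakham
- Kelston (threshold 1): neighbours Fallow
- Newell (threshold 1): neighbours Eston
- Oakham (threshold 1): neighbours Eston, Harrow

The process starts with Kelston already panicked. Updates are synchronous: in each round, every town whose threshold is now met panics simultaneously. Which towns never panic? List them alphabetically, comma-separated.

Eston, Harrow, Newell, Oakham

Round 1 — Kelston panics (initial).
Round 2 — checking thresholds:
  Fallow: 1 of 1 neighbours ≥ 1, panics.
Round 3 — no new panics; cascade stops.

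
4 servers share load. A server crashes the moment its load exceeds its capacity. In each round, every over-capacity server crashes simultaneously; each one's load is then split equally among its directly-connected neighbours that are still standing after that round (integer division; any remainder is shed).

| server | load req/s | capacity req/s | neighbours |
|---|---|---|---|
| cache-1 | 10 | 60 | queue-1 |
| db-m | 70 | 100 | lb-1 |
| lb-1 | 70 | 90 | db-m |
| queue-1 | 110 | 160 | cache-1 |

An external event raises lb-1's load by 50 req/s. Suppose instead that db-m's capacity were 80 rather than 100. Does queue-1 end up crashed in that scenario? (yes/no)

With db-m's capacity at 80:
Round 1 — lb-1 at 120 > 90. lb-1 crashes.
  lb-1 sheds 120 req/s to db-m: 120 each.
    db-m: 70+120 = 190 > 80
Round 2 — db-m crashes.
  db-m sheds 190 req/s: no online neighbours, lost.
No further crashes.

no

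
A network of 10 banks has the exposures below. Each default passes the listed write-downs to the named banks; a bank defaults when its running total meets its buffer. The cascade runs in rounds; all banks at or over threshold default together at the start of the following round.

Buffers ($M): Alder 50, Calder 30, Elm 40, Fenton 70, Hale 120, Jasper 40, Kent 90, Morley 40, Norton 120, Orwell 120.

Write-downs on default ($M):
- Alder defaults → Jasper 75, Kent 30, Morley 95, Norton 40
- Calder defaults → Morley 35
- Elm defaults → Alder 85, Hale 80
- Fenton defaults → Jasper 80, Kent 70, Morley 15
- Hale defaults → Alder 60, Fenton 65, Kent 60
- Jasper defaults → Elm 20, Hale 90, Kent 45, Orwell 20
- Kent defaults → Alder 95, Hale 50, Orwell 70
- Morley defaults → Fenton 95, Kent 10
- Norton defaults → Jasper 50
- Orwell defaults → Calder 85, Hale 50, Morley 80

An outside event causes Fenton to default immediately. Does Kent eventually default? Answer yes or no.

Round 1 — Fenton defaults (initial).
  Jasper: +80 → 80 ≥ 40
  Kent: +70 → 70 < 90
  Morley: +15 → 15 < 40
Round 2 — Jasper defaults.
  Elm: +20 → 20 < 40
  Hale: +90 → 90 < 120
  Kent: +45 → 115 ≥ 90
  Orwell: +20 → 20 < 120
Round 3 — Kent defaults.
  Alder: +95 → 95 ≥ 50
  Hale: +50 → 140 ≥ 120
  Orwell: +70 → 90 < 120
Round 4 — Alder, Hale default.
  Morley: +95 → 110 ≥ 40
  Norton: +40 → 40 < 120
Round 5 — Morley defaults.
No further defaults.

yes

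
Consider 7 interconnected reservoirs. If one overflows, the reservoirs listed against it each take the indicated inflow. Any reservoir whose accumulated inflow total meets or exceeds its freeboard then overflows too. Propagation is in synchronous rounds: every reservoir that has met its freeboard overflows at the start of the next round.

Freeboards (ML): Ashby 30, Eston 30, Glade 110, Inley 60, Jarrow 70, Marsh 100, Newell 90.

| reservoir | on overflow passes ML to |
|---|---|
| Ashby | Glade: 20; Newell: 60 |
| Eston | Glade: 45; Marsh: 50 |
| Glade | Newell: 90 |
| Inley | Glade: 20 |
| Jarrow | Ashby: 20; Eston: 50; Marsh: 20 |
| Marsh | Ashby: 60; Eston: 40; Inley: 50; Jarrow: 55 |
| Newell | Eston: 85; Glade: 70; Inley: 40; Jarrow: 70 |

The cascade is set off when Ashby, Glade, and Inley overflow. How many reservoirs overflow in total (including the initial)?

Round 1 — Ashby, Glade, Inley overflow (initial).
  Newell: +60+90 → 150 ≥ 90
Round 2 — Newell overflows.
  Eston: +85 → 85 ≥ 30
  Jarrow: +70 → 70 ≥ 70
Round 3 — Eston, Jarrow overflow.
  Marsh: +50+20 → 70 < 100
No further overflows.

6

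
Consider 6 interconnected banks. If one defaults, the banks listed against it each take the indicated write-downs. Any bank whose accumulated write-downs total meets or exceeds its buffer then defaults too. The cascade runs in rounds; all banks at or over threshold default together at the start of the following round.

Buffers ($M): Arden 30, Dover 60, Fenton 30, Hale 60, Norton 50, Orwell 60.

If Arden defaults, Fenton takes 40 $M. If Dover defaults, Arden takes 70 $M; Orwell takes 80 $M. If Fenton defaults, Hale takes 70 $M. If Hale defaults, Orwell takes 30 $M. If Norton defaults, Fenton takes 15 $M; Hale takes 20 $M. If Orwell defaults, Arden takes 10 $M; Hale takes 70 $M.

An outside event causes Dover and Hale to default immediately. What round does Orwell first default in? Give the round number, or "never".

Round 1 — Dover, Hale default (initial).
  Arden: +70 → 70 ≥ 30
  Orwell: +80+30 → 110 ≥ 60
Round 2 — Arden, Orwell default.
  Fenton: +40 → 40 ≥ 30
Round 3 — Fenton defaults.
No further defaults.

2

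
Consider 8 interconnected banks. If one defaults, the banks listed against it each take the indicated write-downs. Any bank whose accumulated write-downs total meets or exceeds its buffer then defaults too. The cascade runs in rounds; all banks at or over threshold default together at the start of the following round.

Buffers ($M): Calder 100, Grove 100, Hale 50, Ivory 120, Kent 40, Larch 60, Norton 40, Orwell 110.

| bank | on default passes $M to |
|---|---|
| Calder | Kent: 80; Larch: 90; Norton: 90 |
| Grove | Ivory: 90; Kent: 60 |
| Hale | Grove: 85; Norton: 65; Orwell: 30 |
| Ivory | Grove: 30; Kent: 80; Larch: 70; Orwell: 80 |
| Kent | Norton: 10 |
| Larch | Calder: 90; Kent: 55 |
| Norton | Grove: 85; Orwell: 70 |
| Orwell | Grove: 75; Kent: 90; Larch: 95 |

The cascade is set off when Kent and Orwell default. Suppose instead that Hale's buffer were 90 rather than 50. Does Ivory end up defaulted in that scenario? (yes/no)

With Hale's buffer at 90:
Round 1 — Kent, Orwell default (initial).
  Grove: +75 → 75 < 100
  Larch: +95 → 95 ≥ 60
  Norton: +10 → 10 < 40
Round 2 — Larch defaults.
  Calder: +90 → 90 < 100
No further defaults.

no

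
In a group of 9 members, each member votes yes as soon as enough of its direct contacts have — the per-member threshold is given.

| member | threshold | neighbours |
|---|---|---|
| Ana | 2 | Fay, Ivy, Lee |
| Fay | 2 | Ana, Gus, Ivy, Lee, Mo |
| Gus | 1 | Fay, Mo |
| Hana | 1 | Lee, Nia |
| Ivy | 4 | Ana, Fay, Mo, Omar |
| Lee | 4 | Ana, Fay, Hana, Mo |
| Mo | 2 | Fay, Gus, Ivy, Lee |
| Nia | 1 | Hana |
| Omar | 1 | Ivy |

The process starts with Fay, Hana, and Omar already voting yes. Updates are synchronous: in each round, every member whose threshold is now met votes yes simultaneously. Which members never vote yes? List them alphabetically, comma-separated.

Ana, Ivy, Lee

Round 1 — Fay, Hana, Omar vote yes (initial).
Round 2 — checking thresholds:
  Ana: 1 of 3 neighbours < 2, below threshold.
  Gus: 1 of 2 neighbours ≥ 1, votes yes.
  Ivy: 2 of 4 neighbours < 4, below threshold.
  Lee: 2 of 4 neighbours < 4, below threshold.
  Mo: 1 of 4 neighbours < 2, below threshold.
  Nia: 1 of 1 neighbours ≥ 1, votes yes.
Round 3 — checking thresholds:
  Ana: 1 of 3 neighbours < 2, below threshold.
  Ivy: 2 of 4 neighbours < 4, below threshold.
  Lee: 2 of 4 neighbours < 4, below threshold.
  Mo: 2 of 4 neighbours ≥ 2, votes yes.
Round 4 — no new yes votes; cascade stops.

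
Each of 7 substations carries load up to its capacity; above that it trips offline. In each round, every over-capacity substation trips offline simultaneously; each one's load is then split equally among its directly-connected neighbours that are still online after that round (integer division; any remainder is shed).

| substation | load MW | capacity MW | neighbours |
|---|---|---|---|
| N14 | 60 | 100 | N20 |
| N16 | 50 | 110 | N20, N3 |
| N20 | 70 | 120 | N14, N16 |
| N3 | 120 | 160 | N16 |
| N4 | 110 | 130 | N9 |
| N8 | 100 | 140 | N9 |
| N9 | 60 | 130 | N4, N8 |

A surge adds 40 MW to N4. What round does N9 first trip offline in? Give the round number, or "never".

Round 1 — N4 at 150 > 130. N4 trips offline.
  N4 sheds 150 MW to N9: 150 each.
    N9: 60+150 = 210 > 130
Round 2 — N9 trips offline.
  N9 sheds 210 MW to N8: 210 each.
    N8: 100+210 = 310 > 140
Round 3 — N8 trips offline.
  N8 sheds 310 MW: no online neighbours, lost.
No further trips.

2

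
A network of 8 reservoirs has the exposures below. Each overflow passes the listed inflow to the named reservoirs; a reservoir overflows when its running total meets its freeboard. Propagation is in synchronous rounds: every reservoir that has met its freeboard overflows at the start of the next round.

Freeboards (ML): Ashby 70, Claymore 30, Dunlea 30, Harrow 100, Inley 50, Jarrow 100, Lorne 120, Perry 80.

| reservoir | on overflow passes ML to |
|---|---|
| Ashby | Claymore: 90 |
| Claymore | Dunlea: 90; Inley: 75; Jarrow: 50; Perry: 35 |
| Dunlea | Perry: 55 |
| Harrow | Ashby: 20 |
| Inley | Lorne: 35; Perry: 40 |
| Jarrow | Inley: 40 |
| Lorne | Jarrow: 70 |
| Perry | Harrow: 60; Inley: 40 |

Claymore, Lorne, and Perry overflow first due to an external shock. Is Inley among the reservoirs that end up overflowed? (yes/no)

Round 1 — Claymore, Lorne, Perry overflow (initial).
  Dunlea: +90 → 90 ≥ 30
  Harrow: +60 → 60 < 100
  Inley: +75+40 → 115 ≥ 50
  Jarrow: +50+70 → 120 ≥ 100
Round 2 — Dunlea, Inley, Jarrow overflow.
No further overflows.

yes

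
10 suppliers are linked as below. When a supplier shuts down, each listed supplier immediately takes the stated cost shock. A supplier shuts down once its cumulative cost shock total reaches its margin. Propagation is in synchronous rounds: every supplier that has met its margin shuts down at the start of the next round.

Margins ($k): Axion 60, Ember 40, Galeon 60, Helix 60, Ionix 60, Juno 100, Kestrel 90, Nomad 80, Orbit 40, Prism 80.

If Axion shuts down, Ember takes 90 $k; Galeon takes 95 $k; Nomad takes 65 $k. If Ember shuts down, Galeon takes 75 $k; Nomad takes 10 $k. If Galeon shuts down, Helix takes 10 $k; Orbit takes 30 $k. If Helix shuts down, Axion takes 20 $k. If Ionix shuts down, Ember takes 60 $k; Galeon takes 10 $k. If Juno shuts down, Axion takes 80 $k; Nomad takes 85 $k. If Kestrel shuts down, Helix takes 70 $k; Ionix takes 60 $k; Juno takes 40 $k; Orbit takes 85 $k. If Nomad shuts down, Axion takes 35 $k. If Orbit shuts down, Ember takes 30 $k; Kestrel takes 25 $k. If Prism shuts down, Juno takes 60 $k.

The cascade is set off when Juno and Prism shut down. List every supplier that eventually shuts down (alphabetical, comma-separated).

Round 1 — Juno, Prism shut down (initial).
  Axion: +80 → 80 ≥ 60
  Nomad: +85 → 85 ≥ 80
Round 2 — Axion, Nomad shut down.
  Ember: +90 → 90 ≥ 40
  Galeon: +95 → 95 ≥ 60
Round 3 — Ember, Galeon shut down.
  Helix: +10 → 10 < 60
  Orbit: +30 → 30 < 40
No further shutdowns.

Axion, Ember, Galeon, Juno, Nomad, Prism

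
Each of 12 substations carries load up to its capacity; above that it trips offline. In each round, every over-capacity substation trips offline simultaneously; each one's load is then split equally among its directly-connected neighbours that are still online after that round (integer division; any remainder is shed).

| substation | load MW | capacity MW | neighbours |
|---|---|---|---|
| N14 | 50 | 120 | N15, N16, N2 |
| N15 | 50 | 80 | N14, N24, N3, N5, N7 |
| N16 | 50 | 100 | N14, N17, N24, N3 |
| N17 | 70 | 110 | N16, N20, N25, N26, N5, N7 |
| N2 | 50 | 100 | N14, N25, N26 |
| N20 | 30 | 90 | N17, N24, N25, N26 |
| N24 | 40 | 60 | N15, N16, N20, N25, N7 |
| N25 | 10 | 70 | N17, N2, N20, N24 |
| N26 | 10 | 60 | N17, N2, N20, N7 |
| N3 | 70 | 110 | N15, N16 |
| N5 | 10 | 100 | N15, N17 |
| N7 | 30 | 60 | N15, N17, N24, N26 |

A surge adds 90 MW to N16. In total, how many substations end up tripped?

Round 1 — N16 at 140 > 100. N16 trips offline.
  N16 sheds 140 MW to N14, N17, N24, N3: 35 each.
    N14: 50+35 = 85 ≤ 120
    N17: 70+35 = 105 ≤ 110
    N24: 40+35 = 75 > 60
    N3: 70+35 = 105 ≤ 110
Round 2 — N24 trips offline.
  N24 sheds 75 MW to N15, N20, N25, N7: 18 each (3 lost).
    N15: 50+18 = 68 ≤ 80
    N20: 30+18 = 48 ≤ 90
    N25: 10+18 = 28 ≤ 70
    N7: 30+18 = 48 ≤ 60
No further trips.

2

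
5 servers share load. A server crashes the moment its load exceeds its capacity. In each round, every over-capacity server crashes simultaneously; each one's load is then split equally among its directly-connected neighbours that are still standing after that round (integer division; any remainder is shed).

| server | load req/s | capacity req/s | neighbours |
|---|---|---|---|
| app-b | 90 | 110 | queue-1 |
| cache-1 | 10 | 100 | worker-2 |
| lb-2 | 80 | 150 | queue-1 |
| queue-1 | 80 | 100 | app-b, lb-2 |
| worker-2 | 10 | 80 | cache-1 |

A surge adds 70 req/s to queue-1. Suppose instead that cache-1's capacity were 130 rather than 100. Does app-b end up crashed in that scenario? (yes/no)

With cache-1's capacity at 130:
Round 1 — queue-1 at 150 > 100. queue-1 crashes.
  queue-1 sheds 150 req/s to app-b, lb-2: 75 each.
    app-b: 90+75 = 165 > 110
    lb-2: 80+75 = 155 > 150
Round 2 — app-b, lb-2 crash.
  app-b sheds 165 req/s: no online neighbours, lost.
  lb-2 sheds 155 req/s: no online neighbours, lost.
No further crashes.

yes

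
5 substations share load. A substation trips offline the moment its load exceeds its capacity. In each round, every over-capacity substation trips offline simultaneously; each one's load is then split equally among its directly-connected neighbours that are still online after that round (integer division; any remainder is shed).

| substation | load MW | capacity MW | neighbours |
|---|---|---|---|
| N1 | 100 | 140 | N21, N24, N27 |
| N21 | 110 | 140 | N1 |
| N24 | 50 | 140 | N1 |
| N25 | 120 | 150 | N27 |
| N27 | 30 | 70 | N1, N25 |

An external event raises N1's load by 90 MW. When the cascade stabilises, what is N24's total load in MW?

113

Round 1 — N1 at 190 > 140. N1 trips offline.
  N1 sheds 190 MW to N21, N24, N27: 63 each (1 lost).
    N21: 110+63 = 173 > 140
    N24: 50+63 = 113 ≤ 140
    N27: 30+63 = 93 > 70
Round 2 — N21, N27 trip offline.
  N21 sheds 173 MW: no online neighbours, lost.
  N27 sheds 93 MW to N25: 93 each.
    N25: 120+93 = 213 > 150
Round 3 — N25 trips offline.
  N25 sheds 213 MW: no online neighbours, lost.
No further trips.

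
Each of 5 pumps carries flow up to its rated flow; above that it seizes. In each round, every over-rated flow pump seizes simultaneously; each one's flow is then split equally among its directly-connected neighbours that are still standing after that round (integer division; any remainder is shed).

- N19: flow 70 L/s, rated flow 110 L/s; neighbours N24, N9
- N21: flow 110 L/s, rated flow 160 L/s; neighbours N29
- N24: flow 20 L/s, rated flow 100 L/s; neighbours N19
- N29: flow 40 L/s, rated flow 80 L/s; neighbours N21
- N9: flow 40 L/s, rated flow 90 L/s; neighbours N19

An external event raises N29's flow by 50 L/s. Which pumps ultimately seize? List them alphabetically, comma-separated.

Round 1 — N29 at 90 > 80. N29 seizes.
  N29 sheds 90 L/s to N21: 90 each.
    N21: 110+90 = 200 > 160
Round 2 — N21 seizes.
  N21 sheds 200 L/s: no online neighbours, lost.
No further seizures.

N21, N29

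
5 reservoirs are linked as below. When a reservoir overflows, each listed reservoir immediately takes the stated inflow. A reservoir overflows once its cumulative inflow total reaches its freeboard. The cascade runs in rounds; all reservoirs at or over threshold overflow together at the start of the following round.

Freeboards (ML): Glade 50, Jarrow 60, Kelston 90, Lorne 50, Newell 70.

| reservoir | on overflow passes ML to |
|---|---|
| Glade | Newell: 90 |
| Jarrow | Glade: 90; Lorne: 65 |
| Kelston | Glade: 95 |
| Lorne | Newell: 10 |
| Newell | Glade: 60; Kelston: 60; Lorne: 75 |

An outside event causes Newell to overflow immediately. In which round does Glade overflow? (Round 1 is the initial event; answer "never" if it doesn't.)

2

Round 1 — Newell overflows (initial).
  Glade: +60 → 60 ≥ 50
  Kelston: +60 → 60 < 90
  Lorne: +75 → 75 ≥ 50
Round 2 — Glade, Lorne overflow.
No further overflows.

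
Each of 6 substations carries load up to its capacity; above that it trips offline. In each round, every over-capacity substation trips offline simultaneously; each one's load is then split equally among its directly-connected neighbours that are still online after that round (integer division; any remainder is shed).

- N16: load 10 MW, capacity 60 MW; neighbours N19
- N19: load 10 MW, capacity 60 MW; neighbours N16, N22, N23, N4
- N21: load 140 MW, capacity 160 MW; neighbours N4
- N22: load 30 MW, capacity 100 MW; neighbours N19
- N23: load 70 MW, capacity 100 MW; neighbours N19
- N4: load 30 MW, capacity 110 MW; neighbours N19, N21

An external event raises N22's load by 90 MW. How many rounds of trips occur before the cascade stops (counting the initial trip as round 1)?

Round 1 — N22 at 120 > 100. N22 trips offline.
  N22 sheds 120 MW to N19: 120 each.
    N19: 10+120 = 130 > 60
Round 2 — N19 trips offline.
  N19 sheds 130 MW to N16, N23, N4: 43 each (1 lost).
    N16: 10+43 = 53 ≤ 60
    N23: 70+43 = 113 > 100
    N4: 30+43 = 73 ≤ 110
Round 3 — N23 trips offline.
  N23 sheds 113 MW: no online neighbours, lost.
No further trips.

3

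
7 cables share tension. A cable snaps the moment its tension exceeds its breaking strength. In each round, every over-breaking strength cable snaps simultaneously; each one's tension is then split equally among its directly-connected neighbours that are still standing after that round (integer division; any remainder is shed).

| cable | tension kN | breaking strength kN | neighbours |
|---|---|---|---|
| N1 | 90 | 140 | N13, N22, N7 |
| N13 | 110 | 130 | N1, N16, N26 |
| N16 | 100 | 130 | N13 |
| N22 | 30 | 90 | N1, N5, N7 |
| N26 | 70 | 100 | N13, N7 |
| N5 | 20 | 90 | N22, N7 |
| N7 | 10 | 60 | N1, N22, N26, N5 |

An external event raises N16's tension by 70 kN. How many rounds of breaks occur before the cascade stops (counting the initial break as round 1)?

5

Round 1 — N16 at 170 > 130. N16 snaps.
  N16 sheds 170 kN to N13: 170 each.
    N13: 110+170 = 280 > 130
Round 2 — N13 snaps.
  N13 sheds 280 kN to N1, N26: 140 each.
    N1: 90+140 = 230 > 140
    N26: 70+140 = 210 > 100
Round 3 — N1, N26 snap.
  N1 sheds 230 kN to N22, N7: 115 each.
    N22: 30+115 = 145 > 90
    N7: 10+115 = 125 > 60
  N26 sheds 210 kN to N7: 210 each.
    N7: 125+210 = 335 > 60
Round 4 — N22, N7 snap.
  N22 sheds 145 kN to N5: 145 each.
    N5: 20+145 = 165 > 90
  N7 sheds 335 kN to N5: 335 each.
    N5: 165+335 = 500 > 90
Round 5 — N5 snaps.
  N5 sheds 500 kN: no online neighbours, lost.
No further breaks.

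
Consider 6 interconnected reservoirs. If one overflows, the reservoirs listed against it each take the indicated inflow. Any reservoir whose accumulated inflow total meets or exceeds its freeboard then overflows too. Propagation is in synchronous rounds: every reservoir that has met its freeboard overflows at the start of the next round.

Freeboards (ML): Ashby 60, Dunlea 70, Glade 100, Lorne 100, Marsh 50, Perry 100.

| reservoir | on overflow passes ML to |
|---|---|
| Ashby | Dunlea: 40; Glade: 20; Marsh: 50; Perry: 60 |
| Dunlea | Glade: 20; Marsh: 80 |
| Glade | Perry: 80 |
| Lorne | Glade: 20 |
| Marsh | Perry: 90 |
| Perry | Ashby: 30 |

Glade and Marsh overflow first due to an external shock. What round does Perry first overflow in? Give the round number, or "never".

Round 1 — Glade, Marsh overflow (initial).
  Perry: +80+90 → 170 ≥ 100
Round 2 — Perry overflows.
  Ashby: +30 → 30 < 60
No further overflows.

2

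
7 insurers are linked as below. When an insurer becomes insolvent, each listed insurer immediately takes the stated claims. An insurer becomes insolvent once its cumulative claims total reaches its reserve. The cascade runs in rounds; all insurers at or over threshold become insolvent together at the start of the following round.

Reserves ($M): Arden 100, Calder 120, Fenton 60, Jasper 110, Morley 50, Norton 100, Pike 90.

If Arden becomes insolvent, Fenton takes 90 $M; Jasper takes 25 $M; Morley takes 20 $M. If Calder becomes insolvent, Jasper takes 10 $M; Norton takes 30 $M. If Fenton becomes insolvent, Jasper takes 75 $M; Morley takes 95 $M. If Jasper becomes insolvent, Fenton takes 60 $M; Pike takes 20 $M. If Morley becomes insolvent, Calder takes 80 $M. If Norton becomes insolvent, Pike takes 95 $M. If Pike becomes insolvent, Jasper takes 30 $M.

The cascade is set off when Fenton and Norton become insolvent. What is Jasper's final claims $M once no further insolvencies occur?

105

Round 1 — Fenton, Norton become insolvent (initial).
  Jasper: +75 → 75 < 110
  Morley: +95 → 95 ≥ 50
  Pike: +95 → 95 ≥ 90
Round 2 — Morley, Pike become insolvent.
  Calder: +80 → 80 < 120
  Jasper: +30 → 105 < 110
No further insolvencies.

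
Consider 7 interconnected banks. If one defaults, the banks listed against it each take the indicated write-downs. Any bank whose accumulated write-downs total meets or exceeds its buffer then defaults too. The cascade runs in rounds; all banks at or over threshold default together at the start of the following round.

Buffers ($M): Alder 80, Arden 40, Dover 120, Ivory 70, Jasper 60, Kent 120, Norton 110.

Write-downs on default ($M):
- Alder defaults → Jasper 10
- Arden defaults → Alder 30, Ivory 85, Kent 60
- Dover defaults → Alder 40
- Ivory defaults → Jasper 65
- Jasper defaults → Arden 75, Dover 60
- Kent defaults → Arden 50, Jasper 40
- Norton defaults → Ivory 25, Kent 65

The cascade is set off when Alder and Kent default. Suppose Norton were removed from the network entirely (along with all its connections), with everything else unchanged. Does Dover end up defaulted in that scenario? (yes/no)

With Norton removed:
Round 1 — Alder, Kent default (initial).
  Arden: +50 → 50 ≥ 40
  Jasper: +10+40 → 50 < 60
Round 2 — Arden defaults.
  Ivory: +85 → 85 ≥ 70
Round 3 — Ivory defaults.
  Jasper: +65 → 115 ≥ 60
Round 4 — Jasper defaults.
  Dover: +60 → 60 < 120
No further defaults.

no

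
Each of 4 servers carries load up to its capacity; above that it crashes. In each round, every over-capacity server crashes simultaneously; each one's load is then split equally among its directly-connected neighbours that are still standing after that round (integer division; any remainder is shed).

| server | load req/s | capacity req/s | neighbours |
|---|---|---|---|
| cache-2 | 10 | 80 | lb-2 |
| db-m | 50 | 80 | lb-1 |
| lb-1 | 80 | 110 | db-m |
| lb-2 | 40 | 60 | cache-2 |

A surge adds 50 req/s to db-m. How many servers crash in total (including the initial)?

Round 1 — db-m at 100 > 80. db-m crashes.
  db-m sheds 100 req/s to lb-1: 100 each.
    lb-1: 80+100 = 180 > 110
Round 2 — lb-1 crashes.
  lb-1 sheds 180 req/s: no online neighbours, lost.
No further crashes.

2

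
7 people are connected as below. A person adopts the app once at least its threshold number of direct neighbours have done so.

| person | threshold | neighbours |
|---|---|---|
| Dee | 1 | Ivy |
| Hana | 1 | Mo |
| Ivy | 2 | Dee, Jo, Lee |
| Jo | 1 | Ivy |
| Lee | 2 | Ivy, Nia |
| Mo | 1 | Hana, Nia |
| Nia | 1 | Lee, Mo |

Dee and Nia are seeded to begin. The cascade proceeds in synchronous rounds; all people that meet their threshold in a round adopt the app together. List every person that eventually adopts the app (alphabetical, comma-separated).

Round 1 — Dee, Nia adopt the app (initial).
Round 2 — checking thresholds:
  Ivy: 1 of 3 neighbours < 2, holds.
  Lee: 1 of 2 neighbours < 2, holds.
  Mo: 1 of 2 neighbours ≥ 1, adopts the app.
Round 3 — checking thresholds:
  Hana: 1 of 1 neighbours ≥ 1, adopts the app.
  Ivy: 1 of 3 neighbours < 2, holds.
  Lee: 1 of 2 neighbours < 2, holds.
Round 4 — no new adoptions; cascade stops.

Dee, Hana, Mo, Nia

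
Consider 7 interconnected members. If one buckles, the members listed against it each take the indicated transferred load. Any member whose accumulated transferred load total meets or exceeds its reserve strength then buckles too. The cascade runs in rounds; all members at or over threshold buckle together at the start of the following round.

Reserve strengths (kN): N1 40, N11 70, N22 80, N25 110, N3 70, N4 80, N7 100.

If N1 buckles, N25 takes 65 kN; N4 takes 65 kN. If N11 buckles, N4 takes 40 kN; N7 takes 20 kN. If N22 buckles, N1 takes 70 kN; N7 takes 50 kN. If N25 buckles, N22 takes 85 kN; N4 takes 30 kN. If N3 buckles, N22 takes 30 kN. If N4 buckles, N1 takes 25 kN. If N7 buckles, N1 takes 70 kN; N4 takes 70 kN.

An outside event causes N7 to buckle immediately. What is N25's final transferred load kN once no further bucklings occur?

Round 1 — N7 buckles (initial).
  N1: +70 → 70 ≥ 40
  N4: +70 → 70 < 80
Round 2 — N1 buckles.
  N25: +65 → 65 < 110
  N4: +65 → 135 ≥ 80
Round 3 — N4 buckles.
No further bucklings.

65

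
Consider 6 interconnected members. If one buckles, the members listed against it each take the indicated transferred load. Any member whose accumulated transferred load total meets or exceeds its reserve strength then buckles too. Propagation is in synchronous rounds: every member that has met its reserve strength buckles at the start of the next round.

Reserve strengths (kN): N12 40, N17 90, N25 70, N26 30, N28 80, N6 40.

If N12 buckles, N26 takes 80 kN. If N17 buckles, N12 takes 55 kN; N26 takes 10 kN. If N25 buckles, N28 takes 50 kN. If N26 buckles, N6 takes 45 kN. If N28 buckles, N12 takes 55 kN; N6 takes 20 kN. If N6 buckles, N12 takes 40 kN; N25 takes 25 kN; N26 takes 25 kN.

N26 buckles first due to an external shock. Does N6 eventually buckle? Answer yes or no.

yes

Round 1 — N26 buckles (initial).
  N6: +45 → 45 ≥ 40
Round 2 — N6 buckles.
  N12: +40 → 40 ≥ 40
  N25: +25 → 25 < 70
Round 3 — N12 buckles.
No further bucklings.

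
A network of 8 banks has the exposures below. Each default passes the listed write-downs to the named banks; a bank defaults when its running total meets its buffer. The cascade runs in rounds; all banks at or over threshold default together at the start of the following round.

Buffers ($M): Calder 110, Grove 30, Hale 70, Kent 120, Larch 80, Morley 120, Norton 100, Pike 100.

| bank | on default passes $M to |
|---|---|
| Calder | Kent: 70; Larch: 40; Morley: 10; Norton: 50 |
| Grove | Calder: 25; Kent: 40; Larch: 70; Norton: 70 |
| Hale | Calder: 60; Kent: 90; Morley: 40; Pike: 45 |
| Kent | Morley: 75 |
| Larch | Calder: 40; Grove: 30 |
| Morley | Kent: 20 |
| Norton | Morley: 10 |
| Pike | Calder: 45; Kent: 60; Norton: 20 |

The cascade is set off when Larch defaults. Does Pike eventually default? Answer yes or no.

no

Round 1 — Larch defaults (initial).
  Calder: +40 → 40 < 110
  Grove: +30 → 30 ≥ 30
Round 2 — Grove defaults.
  Calder: +25 → 65 < 110
  Kent: +40 → 40 < 120
  Norton: +70 → 70 < 100
No further defaults.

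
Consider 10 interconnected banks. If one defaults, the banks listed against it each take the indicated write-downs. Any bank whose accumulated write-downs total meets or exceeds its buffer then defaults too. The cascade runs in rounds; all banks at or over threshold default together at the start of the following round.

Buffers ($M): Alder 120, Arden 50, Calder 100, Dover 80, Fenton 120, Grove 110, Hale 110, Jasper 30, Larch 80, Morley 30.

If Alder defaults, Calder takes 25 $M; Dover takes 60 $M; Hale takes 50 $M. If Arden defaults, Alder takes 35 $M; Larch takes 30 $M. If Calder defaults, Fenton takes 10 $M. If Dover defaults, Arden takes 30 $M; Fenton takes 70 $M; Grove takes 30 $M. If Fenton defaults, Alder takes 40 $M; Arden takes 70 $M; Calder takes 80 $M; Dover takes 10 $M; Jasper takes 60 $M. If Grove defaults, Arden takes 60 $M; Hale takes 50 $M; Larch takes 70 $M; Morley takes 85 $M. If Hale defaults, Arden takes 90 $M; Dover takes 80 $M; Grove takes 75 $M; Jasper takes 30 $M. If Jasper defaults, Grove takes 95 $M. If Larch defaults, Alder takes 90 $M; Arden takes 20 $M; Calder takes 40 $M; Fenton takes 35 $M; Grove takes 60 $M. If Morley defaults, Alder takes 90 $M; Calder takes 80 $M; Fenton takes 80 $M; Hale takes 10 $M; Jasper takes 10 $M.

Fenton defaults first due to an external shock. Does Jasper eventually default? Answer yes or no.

yes

Round 1 — Fenton defaults (initial).
  Alder: +40 → 40 < 120
  Arden: +70 → 70 ≥ 50
  Calder: +80 → 80 < 100
  Dover: +10 → 10 < 80
  Jasper: +60 → 60 ≥ 30
Round 2 — Arden, Jasper default.
  Alder: +35 → 75 < 120
  Grove: +95 → 95 < 110
  Larch: +30 → 30 < 80
No further defaults.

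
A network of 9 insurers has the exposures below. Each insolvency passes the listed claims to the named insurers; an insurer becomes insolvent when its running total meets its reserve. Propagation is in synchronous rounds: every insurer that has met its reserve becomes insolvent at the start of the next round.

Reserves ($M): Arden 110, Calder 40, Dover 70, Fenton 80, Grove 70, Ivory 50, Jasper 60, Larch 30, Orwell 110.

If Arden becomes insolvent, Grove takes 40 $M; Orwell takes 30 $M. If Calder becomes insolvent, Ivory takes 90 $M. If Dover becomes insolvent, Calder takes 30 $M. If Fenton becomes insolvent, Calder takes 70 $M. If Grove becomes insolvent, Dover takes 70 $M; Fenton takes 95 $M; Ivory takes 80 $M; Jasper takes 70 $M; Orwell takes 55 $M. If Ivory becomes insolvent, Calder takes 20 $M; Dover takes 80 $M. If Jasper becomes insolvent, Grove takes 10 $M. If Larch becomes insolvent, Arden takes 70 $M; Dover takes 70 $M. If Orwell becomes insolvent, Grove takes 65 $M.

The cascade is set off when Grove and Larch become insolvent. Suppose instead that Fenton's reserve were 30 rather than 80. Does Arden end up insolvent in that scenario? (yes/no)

no

With Fenton's reserve at 30:
Round 1 — Grove, Larch become insolvent (initial).
  Arden: +70 → 70 < 110
  Dover: +70+70 → 140 ≥ 70
  Fenton: +95 → 95 ≥ 30
  Ivory: +80 → 80 ≥ 50
  Jasper: +70 → 70 ≥ 60
  Orwell: +55 → 55 < 110
Round 2 — Dover, Fenton, Ivory, Jasper become insolvent.
  Calder: +30+70+20 → 120 ≥ 40
Round 3 — Calder becomes insolvent.
No further insolvencies.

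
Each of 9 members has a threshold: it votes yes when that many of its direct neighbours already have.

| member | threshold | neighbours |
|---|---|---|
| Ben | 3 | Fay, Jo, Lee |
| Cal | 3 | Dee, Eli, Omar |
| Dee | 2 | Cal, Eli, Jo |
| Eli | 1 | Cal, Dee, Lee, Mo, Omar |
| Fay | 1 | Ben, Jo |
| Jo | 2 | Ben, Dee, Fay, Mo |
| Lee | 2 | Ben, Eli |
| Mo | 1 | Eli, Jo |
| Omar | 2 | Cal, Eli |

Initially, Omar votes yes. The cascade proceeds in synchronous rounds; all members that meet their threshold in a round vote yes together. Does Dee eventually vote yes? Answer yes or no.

no

Round 1 — Omar votes yes (initial).
Round 2 — checking thresholds:
  Cal: 1 of 3 neighbours < 3, not yet.
  Eli: 1 of 5 neighbours ≥ 1, votes yes.
Round 3 — checking thresholds:
  Cal: 2 of 3 neighbours < 3, not yet.
  Dee: 1 of 3 neighbours < 2, not yet.
  Lee: 1 of 2 neighbours < 2, not yet.
  Mo: 1 of 2 neighbours ≥ 1, votes yes.
Round 4 — no new yes votes; cascade stops.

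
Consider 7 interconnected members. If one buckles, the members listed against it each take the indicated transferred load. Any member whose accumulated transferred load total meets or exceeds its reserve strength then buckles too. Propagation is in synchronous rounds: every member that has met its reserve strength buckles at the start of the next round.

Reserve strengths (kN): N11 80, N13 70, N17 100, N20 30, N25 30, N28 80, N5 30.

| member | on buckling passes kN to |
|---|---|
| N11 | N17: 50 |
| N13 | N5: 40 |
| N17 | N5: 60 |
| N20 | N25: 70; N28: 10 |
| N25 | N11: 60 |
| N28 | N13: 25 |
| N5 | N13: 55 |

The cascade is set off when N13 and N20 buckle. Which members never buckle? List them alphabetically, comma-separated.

Round 1 — N13, N20 buckle (initial).
  N25: +70 → 70 ≥ 30
  N28: +10 → 10 < 80
  N5: +40 → 40 ≥ 30
Round 2 — N25, N5 buckle.
  N11: +60 → 60 < 80
No further bucklings.

N11, N17, N28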